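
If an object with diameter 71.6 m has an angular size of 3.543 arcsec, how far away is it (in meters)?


D = size / theta_rad, theta_rad = 3.543 * pi/(180*3600) = 1.718e-05, D = 4.168e+06

4.168e+06 m


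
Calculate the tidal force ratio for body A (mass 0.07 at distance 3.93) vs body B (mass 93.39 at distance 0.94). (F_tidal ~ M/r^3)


Ratio = (M1/r1^3) / (M2/r2^3) = (0.07/3.93^3) / (93.39/0.94^3) = 1.026e-05

1.026e-05


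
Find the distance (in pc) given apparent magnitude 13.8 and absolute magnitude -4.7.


d = 10^((m - M + 5)/5) = 10^((13.8 - -4.7 + 5)/5) = 50118.7234

50118.7234 pc


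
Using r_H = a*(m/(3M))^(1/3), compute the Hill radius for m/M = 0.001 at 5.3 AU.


r_H = a * (m/3M)^(1/3) = 5.3 * (0.001/3)^(1/3) = 0.3675

0.3675 AU


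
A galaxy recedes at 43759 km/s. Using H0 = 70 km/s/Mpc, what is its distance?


d = v / H0 = 43759 / 70 = 625.1286

625.1286 Mpc


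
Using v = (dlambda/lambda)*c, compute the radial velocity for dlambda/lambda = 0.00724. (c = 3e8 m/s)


v = (dlambda/lambda) * c = 0.00724 * 3e8 = 2.172e+06

2.172e+06 m/s


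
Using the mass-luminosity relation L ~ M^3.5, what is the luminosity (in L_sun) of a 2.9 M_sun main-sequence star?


L/L_sun = (M/M_sun)^3.5 = 2.9^3.5 = 41.533

41.533 L_sun


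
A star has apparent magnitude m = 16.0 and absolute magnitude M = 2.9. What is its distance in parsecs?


d = 10^((m - M + 5)/5) = 10^((16.0 - 2.9 + 5)/5) = 4168.6938

4168.6938 pc


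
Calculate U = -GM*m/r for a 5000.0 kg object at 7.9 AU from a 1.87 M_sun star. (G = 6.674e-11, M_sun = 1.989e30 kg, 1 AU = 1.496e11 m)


M = 1.87 * 1.989e30 kg = 3.71943e+30 kg; r = 7.9 AU * 1.496e11 m/AU = 1.18184e+12 m. U = -GM*m/r = -(6.674e-11 * 3.71943e+30 * 5000.0) / 1.18184e+12 = -1.050e+12

-1.050e+12 J


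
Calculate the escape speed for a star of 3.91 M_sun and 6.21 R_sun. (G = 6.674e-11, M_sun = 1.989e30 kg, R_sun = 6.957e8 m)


M = 3.91 * 1.989e30 kg = 7.77699e+30 kg; R = 6.21 * 6.957e8 m = 4.320297e+09 m. v_esc = sqrt(2GM/R) = sqrt(2 * 6.674e-11 * 7.77699e+30 / 4.320297e+09) = 490181.6705

490181.6705 m/s


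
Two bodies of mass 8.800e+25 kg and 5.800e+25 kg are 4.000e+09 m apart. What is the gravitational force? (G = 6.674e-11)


F = G*m1*m2/r^2 = 6.674e-11 * 8.800e+25 * 5.800e+25 / (4.000e+09)^2 = 6.674e-11 * 5.104e+51 / 1.600e+19 = 2.129e+22

2.129e+22 N


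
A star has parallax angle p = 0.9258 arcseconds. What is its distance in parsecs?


d = 1/p = 1/0.9258 = 1.0801

1.0801 pc


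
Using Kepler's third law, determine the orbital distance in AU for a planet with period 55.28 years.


a = P^(2/3) = 55.28^(2/3) = 14.5115

14.5115 AU


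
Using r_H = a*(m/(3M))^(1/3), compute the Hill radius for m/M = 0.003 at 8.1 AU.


r_H = a * (m/3M)^(1/3) = 8.1 * (0.003/3)^(1/3) = 0.81

0.81 AU


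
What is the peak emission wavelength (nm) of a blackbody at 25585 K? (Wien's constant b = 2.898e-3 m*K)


lam_max = b / T = 2.898e-3 / 25585 = 1.133e-07 m = 113.2695 nm

113.2695 nm


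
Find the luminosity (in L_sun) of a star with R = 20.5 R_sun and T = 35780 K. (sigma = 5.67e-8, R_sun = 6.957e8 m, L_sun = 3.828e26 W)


R = 20.5 * 6.957e8 m = 1.426185e+10 m. L = 4*pi*R^2*sigma*T^4 = 4*pi*(1.426185e+10)^2 * 5.67e-8 * 35780^4 = 2.375231787e+32 W. L/L_sun = 2.375231787e+32 / 3.828e26 = 620488.9726

620488.9726 L_sun


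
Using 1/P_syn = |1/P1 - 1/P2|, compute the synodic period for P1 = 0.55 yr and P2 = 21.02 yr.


1/P_syn = |1/P1 - 1/P2| = |1/0.55 - 1/21.02| => P_syn = 0.5648

0.5648 years


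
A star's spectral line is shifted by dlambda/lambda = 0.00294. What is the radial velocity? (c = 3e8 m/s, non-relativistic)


v = (dlambda/lambda) * c = 0.00294 * 3e8 = 882000.0

882000.0 m/s


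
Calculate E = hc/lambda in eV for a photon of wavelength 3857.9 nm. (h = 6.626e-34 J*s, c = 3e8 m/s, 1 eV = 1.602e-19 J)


E = hc/lambda = 6.626e-34 * 3e8 / 3.858e-06 = 5.153e-20 J = 0.3216 eV

0.3216 eV


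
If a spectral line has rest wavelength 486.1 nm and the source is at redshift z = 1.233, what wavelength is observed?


lam_obs = lam_emit * (1 + z) = 486.1 * (1 + 1.233) = 1085.4613

1085.4613 nm


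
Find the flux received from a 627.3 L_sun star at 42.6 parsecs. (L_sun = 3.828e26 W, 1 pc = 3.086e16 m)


F = L / (4*pi*d^2) = 2.401e+29 / (4*pi*(1.315e+18)^2) = 1.106e-08

1.106e-08 W/m^2


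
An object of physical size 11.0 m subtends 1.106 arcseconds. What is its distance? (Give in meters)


D = size / theta_rad, theta_rad = 1.106 * pi/(180*3600) = 5.362e-06, D = 2.051e+06

2.051e+06 m


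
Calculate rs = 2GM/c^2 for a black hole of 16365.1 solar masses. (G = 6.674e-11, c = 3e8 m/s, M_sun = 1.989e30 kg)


M = 16365.1 * 1.989e30 kg = 3.25501839e+34 kg. rs = 2GM/c^2 = 2 * 6.674e-11 * 3.25501839e+34 / (3e8)^2 = 4.828e+07

4.828e+07 m


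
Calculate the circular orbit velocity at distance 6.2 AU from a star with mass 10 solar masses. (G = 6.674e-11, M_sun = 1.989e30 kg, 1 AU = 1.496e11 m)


v = sqrt(GM/r) = sqrt(6.674e-11 * 1.989e+31 / 9.275e+11) = 37831.0897

37831.0897 m/s


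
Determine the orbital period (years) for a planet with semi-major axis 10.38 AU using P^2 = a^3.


P = a^(3/2) = 10.38^1.5 = 33.4423

33.4423 years


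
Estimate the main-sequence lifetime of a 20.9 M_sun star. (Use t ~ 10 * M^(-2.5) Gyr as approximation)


t = 10 * M^(-2.5) = 10 * 20.9^(-2.5) = 0.005

0.005 Gyr


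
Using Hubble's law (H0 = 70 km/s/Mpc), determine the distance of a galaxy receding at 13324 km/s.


d = v / H0 = 13324 / 70 = 190.3429

190.3429 Mpc


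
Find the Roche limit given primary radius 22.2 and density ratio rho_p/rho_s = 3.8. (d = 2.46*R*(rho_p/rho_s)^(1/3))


d_Roche = 2.46 * 22.2 * 3.8^(1/3) = 85.2215

85.2215


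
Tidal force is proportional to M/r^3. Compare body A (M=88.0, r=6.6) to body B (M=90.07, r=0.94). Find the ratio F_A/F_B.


Ratio = (M1/r1^3) / (M2/r2^3) = (88.0/6.6^3) / (90.07/0.94^3) = 0.0028

0.0028


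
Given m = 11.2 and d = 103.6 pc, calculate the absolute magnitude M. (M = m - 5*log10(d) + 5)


M = m - 5*log10(d) + 5 = 11.2 - 5*log10(103.6) + 5 = 6.1232

6.1232


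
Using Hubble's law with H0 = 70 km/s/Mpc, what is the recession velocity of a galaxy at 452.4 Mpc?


v = H0 * d = 70 * 452.4 = 31668.0

31668.0 km/s


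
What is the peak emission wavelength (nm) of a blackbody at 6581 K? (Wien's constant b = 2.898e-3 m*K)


lam_max = b / T = 2.898e-3 / 6581 = 4.404e-07 m = 440.3586 nm

440.3586 nm


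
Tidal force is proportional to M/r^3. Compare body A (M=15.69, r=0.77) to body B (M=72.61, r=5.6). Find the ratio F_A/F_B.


Ratio = (M1/r1^3) / (M2/r2^3) = (15.69/0.77^3) / (72.61/5.6^3) = 83.1225

83.1225


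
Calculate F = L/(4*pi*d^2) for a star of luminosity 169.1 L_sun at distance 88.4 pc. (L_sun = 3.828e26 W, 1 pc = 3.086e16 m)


F = L / (4*pi*d^2) = 6.473e+28 / (4*pi*(2.728e+18)^2) = 6.922e-10

6.922e-10 W/m^2


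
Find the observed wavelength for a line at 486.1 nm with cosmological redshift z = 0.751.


lam_obs = lam_emit * (1 + z) = 486.1 * (1 + 0.751) = 851.1611

851.1611 nm


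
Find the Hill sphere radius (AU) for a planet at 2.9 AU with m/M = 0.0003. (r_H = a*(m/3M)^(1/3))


r_H = a * (m/3M)^(1/3) = 2.9 * (0.0003/3)^(1/3) = 0.1346

0.1346 AU


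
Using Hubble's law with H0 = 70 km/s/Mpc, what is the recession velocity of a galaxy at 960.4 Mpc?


v = H0 * d = 70 * 960.4 = 67228.0

67228.0 km/s


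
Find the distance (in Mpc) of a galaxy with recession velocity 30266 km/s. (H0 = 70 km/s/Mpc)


d = v / H0 = 30266 / 70 = 432.3714

432.3714 Mpc


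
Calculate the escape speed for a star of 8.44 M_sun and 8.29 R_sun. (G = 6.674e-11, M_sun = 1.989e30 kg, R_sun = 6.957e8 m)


M = 8.44 * 1.989e30 kg = 1.678716e+31 kg; R = 8.29 * 6.957e8 m = 5.767353e+09 m. v_esc = sqrt(2GM/R) = sqrt(2 * 6.674e-11 * 1.678716e+31 / 5.767353e+09) = 623316.2467

623316.2467 m/s


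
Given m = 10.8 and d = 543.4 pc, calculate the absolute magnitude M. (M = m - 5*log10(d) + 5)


M = m - 5*log10(d) + 5 = 10.8 - 5*log10(543.4) + 5 = 2.1244

2.1244


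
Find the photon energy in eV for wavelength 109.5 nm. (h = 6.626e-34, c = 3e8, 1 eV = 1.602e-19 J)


E = hc/lambda = 6.626e-34 * 3e8 / 1.095e-07 = 1.815e-18 J = 11.3317 eV

11.3317 eV


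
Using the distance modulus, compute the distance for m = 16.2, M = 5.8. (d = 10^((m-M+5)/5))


d = 10^((m - M + 5)/5) = 10^((16.2 - 5.8 + 5)/5) = 1202.2644

1202.2644 pc


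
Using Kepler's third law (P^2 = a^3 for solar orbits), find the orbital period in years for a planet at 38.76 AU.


P = a^(3/2) = 38.76^1.5 = 241.3102

241.3102 years


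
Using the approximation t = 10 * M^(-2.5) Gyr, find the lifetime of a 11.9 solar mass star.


t = 10 * M^(-2.5) = 10 * 11.9^(-2.5) = 0.0205

0.0205 Gyr


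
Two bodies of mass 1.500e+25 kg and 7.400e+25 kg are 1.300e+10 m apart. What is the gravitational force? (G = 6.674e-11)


F = G*m1*m2/r^2 = 6.674e-11 * 1.500e+25 * 7.400e+25 / (1.300e+10)^2 = 6.674e-11 * 1.110e+51 / 1.690e+20 = 4.384e+20

4.384e+20 N


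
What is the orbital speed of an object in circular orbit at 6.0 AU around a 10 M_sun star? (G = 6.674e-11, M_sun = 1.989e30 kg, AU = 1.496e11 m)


v = sqrt(GM/r) = sqrt(6.674e-11 * 1.989e+31 / 8.976e+11) = 38456.4393

38456.4393 m/s


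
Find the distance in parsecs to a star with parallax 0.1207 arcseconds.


d = 1/p = 1/0.1207 = 8.285

8.285 pc


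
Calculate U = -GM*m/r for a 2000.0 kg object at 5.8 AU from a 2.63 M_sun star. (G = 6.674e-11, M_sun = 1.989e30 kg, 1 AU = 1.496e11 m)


M = 2.63 * 1.989e30 kg = 5.23107e+30 kg; r = 5.8 AU * 1.496e11 m/AU = 8.6768e+11 m. U = -GM*m/r = -(6.674e-11 * 5.23107e+30 * 2000.0) / 8.6768e+11 = -8.047e+11

-8.047e+11 J


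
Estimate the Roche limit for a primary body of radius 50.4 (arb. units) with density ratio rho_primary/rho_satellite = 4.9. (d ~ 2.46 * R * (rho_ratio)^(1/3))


d_Roche = 2.46 * 50.4 * 4.9^(1/3) = 210.5867

210.5867


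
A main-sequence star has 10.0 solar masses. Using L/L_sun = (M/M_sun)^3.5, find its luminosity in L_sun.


L/L_sun = (M/M_sun)^3.5 = 10.0^3.5 = 3162.2777

3162.2777 L_sun


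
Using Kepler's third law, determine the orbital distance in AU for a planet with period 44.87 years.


a = P^(2/3) = 44.87^(2/3) = 12.6271

12.6271 AU


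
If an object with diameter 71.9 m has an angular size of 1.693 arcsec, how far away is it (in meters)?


D = size / theta_rad, theta_rad = 1.693 * pi/(180*3600) = 8.208e-06, D = 8.760e+06

8.760e+06 m


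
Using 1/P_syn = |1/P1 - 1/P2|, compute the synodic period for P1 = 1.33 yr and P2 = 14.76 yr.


1/P_syn = |1/P1 - 1/P2| = |1/1.33 - 1/14.76| => P_syn = 1.4617

1.4617 years


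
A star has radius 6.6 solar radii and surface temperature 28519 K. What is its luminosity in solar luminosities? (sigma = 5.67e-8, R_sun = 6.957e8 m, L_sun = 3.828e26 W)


R = 6.6 * 6.957e8 m = 4.59162e+09 m. L = 4*pi*R^2*sigma*T^4 = 4*pi*(4.59162e+09)^2 * 5.67e-8 * 28519^4 = 9.937152929e+30 W. L/L_sun = 9.937152929e+30 / 3.828e26 = 25959.1247

25959.1247 L_sun


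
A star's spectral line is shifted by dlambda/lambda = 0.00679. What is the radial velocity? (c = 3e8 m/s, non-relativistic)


v = (dlambda/lambda) * c = 0.00679 * 3e8 = 2.037e+06

2.037e+06 m/s


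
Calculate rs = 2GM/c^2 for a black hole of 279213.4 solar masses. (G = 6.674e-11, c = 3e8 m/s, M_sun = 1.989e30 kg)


M = 279213.4 * 1.989e30 kg = 5.553554526e+35 kg. rs = 2GM/c^2 = 2 * 6.674e-11 * 5.553554526e+35 / (3e8)^2 = 8.237e+08

8.237e+08 m


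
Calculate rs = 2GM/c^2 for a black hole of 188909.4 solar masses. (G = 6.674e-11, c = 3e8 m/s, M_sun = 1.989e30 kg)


M = 188909.4 * 1.989e30 kg = 3.757407966e+35 kg. rs = 2GM/c^2 = 2 * 6.674e-11 * 3.757407966e+35 / (3e8)^2 = 5.573e+08

5.573e+08 m


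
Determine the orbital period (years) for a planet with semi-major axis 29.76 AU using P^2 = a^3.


P = a^(3/2) = 29.76^1.5 = 162.3489

162.3489 years


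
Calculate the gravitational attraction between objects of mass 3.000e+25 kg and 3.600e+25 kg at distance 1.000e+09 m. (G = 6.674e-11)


F = G*m1*m2/r^2 = 6.674e-11 * 3.000e+25 * 3.600e+25 / (1.000e+09)^2 = 6.674e-11 * 1.080e+51 / 1.000e+18 = 7.208e+22

7.208e+22 N


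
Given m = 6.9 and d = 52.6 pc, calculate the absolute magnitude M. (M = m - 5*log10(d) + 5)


M = m - 5*log10(d) + 5 = 6.9 - 5*log10(52.6) + 5 = 3.2951

3.2951


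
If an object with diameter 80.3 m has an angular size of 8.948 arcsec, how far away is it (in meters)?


D = size / theta_rad, theta_rad = 8.948 * pi/(180*3600) = 4.338e-05, D = 1.851e+06

1.851e+06 m


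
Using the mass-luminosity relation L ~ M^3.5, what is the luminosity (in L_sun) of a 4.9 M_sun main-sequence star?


L/L_sun = (M/M_sun)^3.5 = 4.9^3.5 = 260.4272

260.4272 L_sun


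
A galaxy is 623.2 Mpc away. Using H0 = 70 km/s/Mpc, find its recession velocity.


v = H0 * d = 70 * 623.2 = 43624.0

43624.0 km/s


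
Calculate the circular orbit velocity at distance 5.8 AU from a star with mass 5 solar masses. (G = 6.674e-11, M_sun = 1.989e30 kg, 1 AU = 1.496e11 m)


v = sqrt(GM/r) = sqrt(6.674e-11 * 9.945e+30 / 8.677e+11) = 27657.6771

27657.6771 m/s


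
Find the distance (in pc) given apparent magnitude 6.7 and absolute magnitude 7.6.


d = 10^((m - M + 5)/5) = 10^((6.7 - 7.6 + 5)/5) = 6.6069

6.6069 pc


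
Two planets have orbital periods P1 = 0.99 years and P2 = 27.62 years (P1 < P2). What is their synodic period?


1/P_syn = |1/P1 - 1/P2| = |1/0.99 - 1/27.62| => P_syn = 1.0268

1.0268 years


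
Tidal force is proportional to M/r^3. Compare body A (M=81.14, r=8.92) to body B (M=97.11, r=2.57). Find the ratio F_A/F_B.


Ratio = (M1/r1^3) / (M2/r2^3) = (81.14/8.92^3) / (97.11/2.57^3) = 0.02

0.02


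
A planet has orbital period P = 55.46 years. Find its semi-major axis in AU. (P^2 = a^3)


a = P^(2/3) = 55.46^(2/3) = 14.543

14.543 AU


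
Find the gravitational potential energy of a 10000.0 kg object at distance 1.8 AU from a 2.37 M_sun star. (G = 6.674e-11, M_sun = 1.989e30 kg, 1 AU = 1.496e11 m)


M = 2.37 * 1.989e30 kg = 4.71393e+30 kg; r = 1.8 AU * 1.496e11 m/AU = 2.6928e+11 m. U = -GM*m/r = -(6.674e-11 * 4.71393e+30 * 10000.0) / 2.6928e+11 = -1.168e+13

-1.168e+13 J


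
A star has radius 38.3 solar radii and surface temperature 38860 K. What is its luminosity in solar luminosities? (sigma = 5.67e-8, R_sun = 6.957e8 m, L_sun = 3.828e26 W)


R = 38.3 * 6.957e8 m = 2.664531e+10 m. L = 4*pi*R^2*sigma*T^4 = 4*pi*(2.664531e+10)^2 * 5.67e-8 * 38860^4 = 1.153574541e+33 W. L/L_sun = 1.153574541e+33 / 3.828e26 = 3.014e+06

3.014e+06 L_sun


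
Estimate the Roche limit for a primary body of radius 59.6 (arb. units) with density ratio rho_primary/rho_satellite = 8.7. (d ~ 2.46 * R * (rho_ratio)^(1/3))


d_Roche = 2.46 * 59.6 * 8.7^(1/3) = 301.5466

301.5466


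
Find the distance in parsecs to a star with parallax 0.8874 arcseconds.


d = 1/p = 1/0.8874 = 1.1269

1.1269 pc


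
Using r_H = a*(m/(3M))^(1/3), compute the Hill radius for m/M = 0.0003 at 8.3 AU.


r_H = a * (m/3M)^(1/3) = 8.3 * (0.0003/3)^(1/3) = 0.3853

0.3853 AU


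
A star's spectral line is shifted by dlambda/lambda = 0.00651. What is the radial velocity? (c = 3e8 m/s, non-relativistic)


v = (dlambda/lambda) * c = 0.00651 * 3e8 = 1.953e+06

1.953e+06 m/s


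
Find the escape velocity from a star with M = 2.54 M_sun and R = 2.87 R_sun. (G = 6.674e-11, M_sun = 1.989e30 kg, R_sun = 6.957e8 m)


M = 2.54 * 1.989e30 kg = 5.05206e+30 kg; R = 2.87 * 6.957e8 m = 1.996659e+09 m. v_esc = sqrt(2GM/R) = sqrt(2 * 6.674e-11 * 5.05206e+30 / 1.996659e+09) = 581152.886

581152.886 m/s


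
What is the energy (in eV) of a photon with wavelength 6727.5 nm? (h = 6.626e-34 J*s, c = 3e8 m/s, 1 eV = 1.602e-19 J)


E = hc/lambda = 6.626e-34 * 3e8 / 6.728e-06 = 2.955e-20 J = 0.1844 eV

0.1844 eV


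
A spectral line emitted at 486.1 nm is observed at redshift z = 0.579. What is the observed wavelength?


lam_obs = lam_emit * (1 + z) = 486.1 * (1 + 0.579) = 767.5519

767.5519 nm


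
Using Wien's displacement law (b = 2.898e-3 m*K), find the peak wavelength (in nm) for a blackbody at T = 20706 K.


lam_max = b / T = 2.898e-3 / 20706 = 1.400e-07 m = 139.9594 nm

139.9594 nm


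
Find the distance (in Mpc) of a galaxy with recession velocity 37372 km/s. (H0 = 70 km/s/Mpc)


d = v / H0 = 37372 / 70 = 533.8857

533.8857 Mpc


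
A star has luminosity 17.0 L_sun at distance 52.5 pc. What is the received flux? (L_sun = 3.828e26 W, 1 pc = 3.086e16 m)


F = L / (4*pi*d^2) = 6.508e+27 / (4*pi*(1.620e+18)^2) = 1.973e-10

1.973e-10 W/m^2


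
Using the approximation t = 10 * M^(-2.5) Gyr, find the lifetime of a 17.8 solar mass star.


t = 10 * M^(-2.5) = 10 * 17.8^(-2.5) = 0.0075

0.0075 Gyr


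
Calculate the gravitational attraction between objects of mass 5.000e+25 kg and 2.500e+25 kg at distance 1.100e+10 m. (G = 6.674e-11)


F = G*m1*m2/r^2 = 6.674e-11 * 5.000e+25 * 2.500e+25 / (1.100e+10)^2 = 6.674e-11 * 1.250e+51 / 1.210e+20 = 6.895e+20

6.895e+20 N


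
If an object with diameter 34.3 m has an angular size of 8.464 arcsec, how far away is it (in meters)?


D = size / theta_rad, theta_rad = 8.464 * pi/(180*3600) = 4.103e-05, D = 835879.3542

835879.3542 m


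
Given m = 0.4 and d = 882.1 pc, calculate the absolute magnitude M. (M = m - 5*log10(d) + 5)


M = m - 5*log10(d) + 5 = 0.4 - 5*log10(882.1) + 5 = -9.3276

-9.3276


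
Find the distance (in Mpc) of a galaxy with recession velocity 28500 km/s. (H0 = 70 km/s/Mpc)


d = v / H0 = 28500 / 70 = 407.1429

407.1429 Mpc


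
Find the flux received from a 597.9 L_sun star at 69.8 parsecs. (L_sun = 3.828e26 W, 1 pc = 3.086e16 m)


F = L / (4*pi*d^2) = 2.289e+29 / (4*pi*(2.154e+18)^2) = 3.925e-09

3.925e-09 W/m^2


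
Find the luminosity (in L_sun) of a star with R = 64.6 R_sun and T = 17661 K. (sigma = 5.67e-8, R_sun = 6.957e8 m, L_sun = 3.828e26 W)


R = 64.6 * 6.957e8 m = 4.494222e+10 m. L = 4*pi*R^2*sigma*T^4 = 4*pi*(4.494222e+10)^2 * 5.67e-8 * 17661^4 = 1.400113128e+32 W. L/L_sun = 1.400113128e+32 / 3.828e26 = 365755.7806

365755.7806 L_sun


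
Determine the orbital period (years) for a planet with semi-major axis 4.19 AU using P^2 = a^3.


P = a^(3/2) = 4.19^1.5 = 8.5767

8.5767 years


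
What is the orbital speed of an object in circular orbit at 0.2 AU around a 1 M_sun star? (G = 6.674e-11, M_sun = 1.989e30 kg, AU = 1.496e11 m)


v = sqrt(GM/r) = sqrt(6.674e-11 * 1.989e+30 / 2.992e+10) = 66608.5068

66608.5068 m/s


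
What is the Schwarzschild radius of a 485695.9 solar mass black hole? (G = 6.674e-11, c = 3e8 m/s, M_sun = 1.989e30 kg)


M = 485695.9 * 1.989e30 kg = 9.660491451e+35 kg. rs = 2GM/c^2 = 2 * 6.674e-11 * 9.660491451e+35 / (3e8)^2 = 1.433e+09

1.433e+09 m


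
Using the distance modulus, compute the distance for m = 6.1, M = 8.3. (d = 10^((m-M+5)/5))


d = 10^((m - M + 5)/5) = 10^((6.1 - 8.3 + 5)/5) = 3.6308

3.6308 pc


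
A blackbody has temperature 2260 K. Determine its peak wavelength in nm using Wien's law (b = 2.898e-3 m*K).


lam_max = b / T = 2.898e-3 / 2260 = 1.282e-06 m = 1282.3009 nm

1282.3009 nm


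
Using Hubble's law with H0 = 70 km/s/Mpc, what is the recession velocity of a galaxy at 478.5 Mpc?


v = H0 * d = 70 * 478.5 = 33495.0

33495.0 km/s


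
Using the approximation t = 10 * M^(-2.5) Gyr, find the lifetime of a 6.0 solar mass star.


t = 10 * M^(-2.5) = 10 * 6.0^(-2.5) = 0.1134

0.1134 Gyr


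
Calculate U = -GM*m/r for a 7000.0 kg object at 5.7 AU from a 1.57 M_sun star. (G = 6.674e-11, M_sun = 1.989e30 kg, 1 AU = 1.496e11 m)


M = 1.57 * 1.989e30 kg = 3.12273e+30 kg; r = 5.7 AU * 1.496e11 m/AU = 8.5272e+11 m. U = -GM*m/r = -(6.674e-11 * 3.12273e+30 * 7000.0) / 8.5272e+11 = -1.711e+12

-1.711e+12 J


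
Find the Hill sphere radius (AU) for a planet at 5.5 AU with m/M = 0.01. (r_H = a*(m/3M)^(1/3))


r_H = a * (m/3M)^(1/3) = 5.5 * (0.01/3)^(1/3) = 0.8216

0.8216 AU


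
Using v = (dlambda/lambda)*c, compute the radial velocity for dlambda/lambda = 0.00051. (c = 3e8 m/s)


v = (dlambda/lambda) * c = 0.00051 * 3e8 = 153000.0

153000.0 m/s


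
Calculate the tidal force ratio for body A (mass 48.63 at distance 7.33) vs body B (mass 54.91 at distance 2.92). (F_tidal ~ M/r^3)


Ratio = (M1/r1^3) / (M2/r2^3) = (48.63/7.33^3) / (54.91/2.92^3) = 0.056

0.056


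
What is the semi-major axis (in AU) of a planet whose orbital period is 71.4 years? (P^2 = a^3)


a = P^(2/3) = 71.4^(2/3) = 17.2107

17.2107 AU


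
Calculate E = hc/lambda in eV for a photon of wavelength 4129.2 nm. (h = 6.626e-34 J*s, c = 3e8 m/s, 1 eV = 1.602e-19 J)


E = hc/lambda = 6.626e-34 * 3e8 / 4.129e-06 = 4.814e-20 J = 0.3005 eV

0.3005 eV


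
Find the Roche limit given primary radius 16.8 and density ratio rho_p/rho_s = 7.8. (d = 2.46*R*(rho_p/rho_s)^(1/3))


d_Roche = 2.46 * 16.8 * 7.8^(1/3) = 81.9614

81.9614


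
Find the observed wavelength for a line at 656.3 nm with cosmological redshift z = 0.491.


lam_obs = lam_emit * (1 + z) = 656.3 * (1 + 0.491) = 978.5433

978.5433 nm


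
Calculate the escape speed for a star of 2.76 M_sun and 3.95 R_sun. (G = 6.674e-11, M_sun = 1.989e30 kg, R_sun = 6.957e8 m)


M = 2.76 * 1.989e30 kg = 5.48964e+30 kg; R = 3.95 * 6.957e8 m = 2.748015e+09 m. v_esc = sqrt(2GM/R) = sqrt(2 * 6.674e-11 * 5.48964e+30 / 2.748015e+09) = 516381.2709

516381.2709 m/s


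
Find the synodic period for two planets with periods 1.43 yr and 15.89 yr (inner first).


1/P_syn = |1/P1 - 1/P2| = |1/1.43 - 1/15.89| => P_syn = 1.5714

1.5714 years


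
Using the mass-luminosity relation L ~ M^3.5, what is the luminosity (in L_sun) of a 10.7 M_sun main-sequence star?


L/L_sun = (M/M_sun)^3.5 = 10.7^3.5 = 4007.2203

4007.2203 L_sun


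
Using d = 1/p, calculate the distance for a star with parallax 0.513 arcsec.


d = 1/p = 1/0.513 = 1.9493

1.9493 pc


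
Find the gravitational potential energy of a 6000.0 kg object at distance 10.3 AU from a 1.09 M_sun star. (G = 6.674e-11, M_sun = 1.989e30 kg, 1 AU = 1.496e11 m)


M = 1.09 * 1.989e30 kg = 2.16801e+30 kg; r = 10.3 AU * 1.496e11 m/AU = 1.54088e+12 m. U = -GM*m/r = -(6.674e-11 * 2.16801e+30 * 6000.0) / 1.54088e+12 = -5.634e+11

-5.634e+11 J


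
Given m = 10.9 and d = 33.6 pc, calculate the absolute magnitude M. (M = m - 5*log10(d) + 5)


M = m - 5*log10(d) + 5 = 10.9 - 5*log10(33.6) + 5 = 8.2683

8.2683


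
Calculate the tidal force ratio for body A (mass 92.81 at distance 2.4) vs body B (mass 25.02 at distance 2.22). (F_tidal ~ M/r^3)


Ratio = (M1/r1^3) / (M2/r2^3) = (92.81/2.4^3) / (25.02/2.22^3) = 2.9358

2.9358


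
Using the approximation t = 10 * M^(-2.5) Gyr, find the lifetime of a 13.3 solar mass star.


t = 10 * M^(-2.5) = 10 * 13.3^(-2.5) = 0.0155

0.0155 Gyr


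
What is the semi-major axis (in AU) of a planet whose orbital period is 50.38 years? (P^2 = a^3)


a = P^(2/3) = 50.38^(2/3) = 13.6408

13.6408 AU


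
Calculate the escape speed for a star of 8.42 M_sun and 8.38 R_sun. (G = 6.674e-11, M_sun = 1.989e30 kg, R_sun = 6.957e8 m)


M = 8.42 * 1.989e30 kg = 1.674738e+31 kg; R = 8.38 * 6.957e8 m = 5.829966e+09 m. v_esc = sqrt(2GM/R) = sqrt(2 * 6.674e-11 * 1.674738e+31 / 5.829966e+09) = 619225.062

619225.062 m/s


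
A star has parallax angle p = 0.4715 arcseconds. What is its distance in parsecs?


d = 1/p = 1/0.4715 = 2.1209

2.1209 pc


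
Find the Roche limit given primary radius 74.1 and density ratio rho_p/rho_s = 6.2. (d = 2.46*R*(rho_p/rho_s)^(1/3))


d_Roche = 2.46 * 74.1 * 6.2^(1/3) = 334.8759

334.8759


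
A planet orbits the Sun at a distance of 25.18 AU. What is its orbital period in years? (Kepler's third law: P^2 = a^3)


P = a^(3/2) = 25.18^1.5 = 126.3524

126.3524 years


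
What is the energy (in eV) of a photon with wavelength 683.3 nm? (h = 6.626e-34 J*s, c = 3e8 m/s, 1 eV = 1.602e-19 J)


E = hc/lambda = 6.626e-34 * 3e8 / 6.833e-07 = 2.909e-19 J = 1.8159 eV

1.8159 eV


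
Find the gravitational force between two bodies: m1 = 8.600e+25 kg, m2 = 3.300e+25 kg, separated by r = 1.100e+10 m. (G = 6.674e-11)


F = G*m1*m2/r^2 = 6.674e-11 * 8.600e+25 * 3.300e+25 / (1.100e+10)^2 = 6.674e-11 * 2.838e+51 / 1.210e+20 = 1.565e+21

1.565e+21 N


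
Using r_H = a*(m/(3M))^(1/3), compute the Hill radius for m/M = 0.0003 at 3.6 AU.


r_H = a * (m/3M)^(1/3) = 3.6 * (0.0003/3)^(1/3) = 0.1671

0.1671 AU


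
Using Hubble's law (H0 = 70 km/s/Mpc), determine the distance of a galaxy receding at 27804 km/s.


d = v / H0 = 27804 / 70 = 397.2

397.2 Mpc


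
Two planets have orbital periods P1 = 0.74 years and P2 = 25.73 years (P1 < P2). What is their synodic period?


1/P_syn = |1/P1 - 1/P2| = |1/0.74 - 1/25.73| => P_syn = 0.7619

0.7619 years


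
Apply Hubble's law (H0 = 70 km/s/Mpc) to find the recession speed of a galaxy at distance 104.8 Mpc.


v = H0 * d = 70 * 104.8 = 7336.0

7336.0 km/s


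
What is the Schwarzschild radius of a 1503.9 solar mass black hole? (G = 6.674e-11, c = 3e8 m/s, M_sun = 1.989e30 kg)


M = 1503.9 * 1.989e30 kg = 2.9912571e+33 kg. rs = 2GM/c^2 = 2 * 6.674e-11 * 2.9912571e+33 / (3e8)^2 = 4.436e+06

4.436e+06 m


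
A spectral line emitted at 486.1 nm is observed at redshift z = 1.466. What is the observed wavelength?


lam_obs = lam_emit * (1 + z) = 486.1 * (1 + 1.466) = 1198.7226

1198.7226 nm


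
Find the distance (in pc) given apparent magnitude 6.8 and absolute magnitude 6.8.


d = 10^((m - M + 5)/5) = 10^((6.8 - 6.8 + 5)/5) = 10.0

10.0 pc


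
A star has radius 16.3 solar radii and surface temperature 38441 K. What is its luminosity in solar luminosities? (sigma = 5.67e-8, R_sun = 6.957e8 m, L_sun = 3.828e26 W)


R = 16.3 * 6.957e8 m = 1.133991e+10 m. L = 4*pi*R^2*sigma*T^4 = 4*pi*(1.133991e+10)^2 * 5.67e-8 * 38441^4 = 2.000740879e+32 W. L/L_sun = 2.000740879e+32 / 3.828e26 = 522659.5818

522659.5818 L_sun


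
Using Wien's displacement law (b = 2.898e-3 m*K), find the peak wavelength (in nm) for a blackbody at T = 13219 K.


lam_max = b / T = 2.898e-3 / 13219 = 2.192e-07 m = 219.2299 nm

219.2299 nm


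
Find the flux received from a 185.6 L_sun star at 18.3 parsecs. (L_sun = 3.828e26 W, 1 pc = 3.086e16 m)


F = L / (4*pi*d^2) = 7.105e+28 / (4*pi*(5.647e+17)^2) = 1.773e-08

1.773e-08 W/m^2


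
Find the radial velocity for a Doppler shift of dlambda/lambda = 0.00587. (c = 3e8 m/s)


v = (dlambda/lambda) * c = 0.00587 * 3e8 = 1.761e+06

1.761e+06 m/s


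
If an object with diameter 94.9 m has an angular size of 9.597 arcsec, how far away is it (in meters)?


D = size / theta_rad, theta_rad = 9.597 * pi/(180*3600) = 4.653e-05, D = 2.040e+06

2.040e+06 m


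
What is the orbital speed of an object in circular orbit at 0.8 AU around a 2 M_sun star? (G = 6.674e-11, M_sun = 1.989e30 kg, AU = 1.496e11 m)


v = sqrt(GM/r) = sqrt(6.674e-11 * 3.978e+30 / 1.197e+11) = 47099.3269

47099.3269 m/s


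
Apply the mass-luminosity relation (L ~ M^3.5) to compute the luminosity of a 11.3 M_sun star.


L/L_sun = (M/M_sun)^3.5 = 11.3^3.5 = 4850.3665

4850.3665 L_sun


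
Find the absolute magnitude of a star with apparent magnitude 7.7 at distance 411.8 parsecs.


M = m - 5*log10(d) + 5 = 7.7 - 5*log10(411.8) + 5 = -0.3734

-0.3734


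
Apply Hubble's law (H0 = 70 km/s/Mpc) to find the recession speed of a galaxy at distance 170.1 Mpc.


v = H0 * d = 70 * 170.1 = 11907.0

11907.0 km/s


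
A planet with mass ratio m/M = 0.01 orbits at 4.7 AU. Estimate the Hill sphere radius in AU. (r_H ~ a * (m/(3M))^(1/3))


r_H = a * (m/3M)^(1/3) = 4.7 * (0.01/3)^(1/3) = 0.7021

0.7021 AU


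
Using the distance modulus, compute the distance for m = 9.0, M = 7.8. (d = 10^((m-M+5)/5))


d = 10^((m - M + 5)/5) = 10^((9.0 - 7.8 + 5)/5) = 17.378

17.378 pc


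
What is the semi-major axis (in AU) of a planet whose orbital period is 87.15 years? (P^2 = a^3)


a = P^(2/3) = 87.15^(2/3) = 19.6567

19.6567 AU


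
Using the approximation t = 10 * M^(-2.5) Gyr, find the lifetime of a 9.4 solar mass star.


t = 10 * M^(-2.5) = 10 * 9.4^(-2.5) = 0.0369

0.0369 Gyr


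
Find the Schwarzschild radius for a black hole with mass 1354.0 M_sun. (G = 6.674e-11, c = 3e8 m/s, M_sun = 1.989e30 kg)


M = 1354.0 * 1.989e30 kg = 2.693106e+33 kg. rs = 2GM/c^2 = 2 * 6.674e-11 * 2.693106e+33 / (3e8)^2 = 3.994e+06

3.994e+06 m


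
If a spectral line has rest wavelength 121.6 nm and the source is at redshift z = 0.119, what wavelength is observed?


lam_obs = lam_emit * (1 + z) = 121.6 * (1 + 0.119) = 136.0704

136.0704 nm


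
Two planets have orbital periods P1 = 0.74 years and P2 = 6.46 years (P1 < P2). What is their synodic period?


1/P_syn = |1/P1 - 1/P2| = |1/0.74 - 1/6.46| => P_syn = 0.8357

0.8357 years


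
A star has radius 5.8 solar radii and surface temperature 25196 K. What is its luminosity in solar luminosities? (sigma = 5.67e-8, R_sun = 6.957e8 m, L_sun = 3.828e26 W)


R = 5.8 * 6.957e8 m = 4.03506e+09 m. L = 4*pi*R^2*sigma*T^4 = 4*pi*(4.03506e+09)^2 * 5.67e-8 * 25196^4 = 4.675405845e+30 W. L/L_sun = 4.675405845e+30 / 3.828e26 = 12213.7039

12213.7039 L_sun


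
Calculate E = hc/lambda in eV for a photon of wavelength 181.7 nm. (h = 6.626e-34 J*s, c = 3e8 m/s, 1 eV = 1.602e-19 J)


E = hc/lambda = 6.626e-34 * 3e8 / 1.817e-07 = 1.094e-18 J = 6.829 eV

6.829 eV


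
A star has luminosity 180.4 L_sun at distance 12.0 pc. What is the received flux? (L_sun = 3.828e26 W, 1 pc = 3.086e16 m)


F = L / (4*pi*d^2) = 6.906e+28 / (4*pi*(3.703e+17)^2) = 4.007e-08

4.007e-08 W/m^2


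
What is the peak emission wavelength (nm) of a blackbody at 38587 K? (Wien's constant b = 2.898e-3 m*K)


lam_max = b / T = 2.898e-3 / 38587 = 7.510e-08 m = 75.103 nm

75.103 nm


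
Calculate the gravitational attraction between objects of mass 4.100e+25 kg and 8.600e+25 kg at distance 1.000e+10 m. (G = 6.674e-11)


F = G*m1*m2/r^2 = 6.674e-11 * 4.100e+25 * 8.600e+25 / (1.000e+10)^2 = 6.674e-11 * 3.526e+51 / 1.000e+20 = 2.353e+21

2.353e+21 N


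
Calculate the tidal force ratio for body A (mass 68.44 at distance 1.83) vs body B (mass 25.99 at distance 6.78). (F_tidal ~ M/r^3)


Ratio = (M1/r1^3) / (M2/r2^3) = (68.44/1.83^3) / (25.99/6.78^3) = 133.9182

133.9182


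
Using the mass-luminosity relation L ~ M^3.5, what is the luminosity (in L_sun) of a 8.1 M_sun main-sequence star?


L/L_sun = (M/M_sun)^3.5 = 8.1^3.5 = 1512.5076

1512.5076 L_sun


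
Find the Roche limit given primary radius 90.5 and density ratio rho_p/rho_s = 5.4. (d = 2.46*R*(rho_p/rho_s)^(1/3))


d_Roche = 2.46 * 90.5 * 5.4^(1/3) = 390.5844

390.5844


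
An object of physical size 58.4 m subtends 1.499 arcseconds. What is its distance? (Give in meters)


D = size / theta_rad, theta_rad = 1.499 * pi/(180*3600) = 7.267e-06, D = 8.036e+06

8.036e+06 m


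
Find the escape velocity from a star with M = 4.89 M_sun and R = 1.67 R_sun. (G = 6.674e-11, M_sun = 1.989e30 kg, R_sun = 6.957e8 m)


M = 4.89 * 1.989e30 kg = 9.72621e+30 kg; R = 1.67 * 6.957e8 m = 1.161819e+09 m. v_esc = sqrt(2GM/R) = sqrt(2 * 6.674e-11 * 9.72621e+30 / 1.161819e+09) = 1.057e+06

1.057e+06 m/s


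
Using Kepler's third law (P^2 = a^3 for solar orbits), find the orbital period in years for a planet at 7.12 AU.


P = a^(3/2) = 7.12^1.5 = 18.9985

18.9985 years


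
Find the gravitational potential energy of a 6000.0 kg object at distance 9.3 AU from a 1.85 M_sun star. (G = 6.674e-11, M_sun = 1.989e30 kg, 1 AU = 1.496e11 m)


M = 1.85 * 1.989e30 kg = 3.67965e+30 kg; r = 9.3 AU * 1.496e11 m/AU = 1.39128e+12 m. U = -GM*m/r = -(6.674e-11 * 3.67965e+30 * 6000.0) / 1.39128e+12 = -1.059e+12

-1.059e+12 J


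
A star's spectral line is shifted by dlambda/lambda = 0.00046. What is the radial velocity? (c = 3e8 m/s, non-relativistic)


v = (dlambda/lambda) * c = 0.00046 * 3e8 = 138000.0

138000.0 m/s


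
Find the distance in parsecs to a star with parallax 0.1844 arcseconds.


d = 1/p = 1/0.1844 = 5.423

5.423 pc


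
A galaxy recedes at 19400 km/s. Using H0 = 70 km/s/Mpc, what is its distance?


d = v / H0 = 19400 / 70 = 277.1429

277.1429 Mpc


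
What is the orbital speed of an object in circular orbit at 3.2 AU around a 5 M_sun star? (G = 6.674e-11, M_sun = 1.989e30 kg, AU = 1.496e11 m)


v = sqrt(GM/r) = sqrt(6.674e-11 * 9.945e+30 / 4.787e+11) = 37235.2873

37235.2873 m/s


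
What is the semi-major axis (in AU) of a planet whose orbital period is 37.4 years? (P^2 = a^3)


a = P^(2/3) = 37.4^(2/3) = 11.1836

11.1836 AU


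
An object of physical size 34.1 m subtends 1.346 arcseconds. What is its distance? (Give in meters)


D = size / theta_rad, theta_rad = 1.346 * pi/(180*3600) = 6.526e-06, D = 5.226e+06

5.226e+06 m


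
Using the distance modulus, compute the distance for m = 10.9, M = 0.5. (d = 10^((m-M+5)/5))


d = 10^((m - M + 5)/5) = 10^((10.9 - 0.5 + 5)/5) = 1202.2644

1202.2644 pc


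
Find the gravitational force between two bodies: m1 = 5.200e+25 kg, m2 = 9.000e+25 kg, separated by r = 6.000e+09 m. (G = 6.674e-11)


F = G*m1*m2/r^2 = 6.674e-11 * 5.200e+25 * 9.000e+25 / (6.000e+09)^2 = 6.674e-11 * 4.680e+51 / 3.600e+19 = 8.676e+21

8.676e+21 N


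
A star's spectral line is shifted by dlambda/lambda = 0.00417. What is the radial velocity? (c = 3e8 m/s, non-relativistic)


v = (dlambda/lambda) * c = 0.00417 * 3e8 = 1.251e+06

1.251e+06 m/s


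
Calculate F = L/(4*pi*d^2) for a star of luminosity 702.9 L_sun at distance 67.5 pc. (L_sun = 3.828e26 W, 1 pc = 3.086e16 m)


F = L / (4*pi*d^2) = 2.691e+29 / (4*pi*(2.083e+18)^2) = 4.935e-09

4.935e-09 W/m^2


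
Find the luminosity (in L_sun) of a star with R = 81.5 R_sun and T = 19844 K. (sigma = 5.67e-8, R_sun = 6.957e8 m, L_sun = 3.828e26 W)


R = 81.5 * 6.957e8 m = 5.669955e+10 m. L = 4*pi*R^2*sigma*T^4 = 4*pi*(5.669955e+10)^2 * 5.67e-8 * 19844^4 = 3.551967804e+32 W. L/L_sun = 3.551967804e+32 / 3.828e26 = 927891.2759

927891.2759 L_sun


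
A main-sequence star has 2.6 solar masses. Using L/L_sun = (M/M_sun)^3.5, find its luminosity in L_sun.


L/L_sun = (M/M_sun)^3.5 = 2.6^3.5 = 28.3404

28.3404 L_sun


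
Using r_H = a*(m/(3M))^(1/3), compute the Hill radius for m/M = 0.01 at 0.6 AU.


r_H = a * (m/3M)^(1/3) = 0.6 * (0.01/3)^(1/3) = 0.0896

0.0896 AU


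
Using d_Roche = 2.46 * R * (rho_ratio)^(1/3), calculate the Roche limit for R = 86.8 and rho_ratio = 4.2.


d_Roche = 2.46 * 86.8 * 4.2^(1/3) = 344.5122

344.5122


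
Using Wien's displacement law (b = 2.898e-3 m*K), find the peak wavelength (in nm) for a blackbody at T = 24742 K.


lam_max = b / T = 2.898e-3 / 24742 = 1.171e-07 m = 117.1288 nm

117.1288 nm


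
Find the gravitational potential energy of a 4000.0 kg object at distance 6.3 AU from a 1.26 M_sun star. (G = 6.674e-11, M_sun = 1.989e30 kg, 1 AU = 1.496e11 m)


M = 1.26 * 1.989e30 kg = 2.50614e+30 kg; r = 6.3 AU * 1.496e11 m/AU = 9.4248e+11 m. U = -GM*m/r = -(6.674e-11 * 2.50614e+30 * 4000.0) / 9.4248e+11 = -7.099e+11

-7.099e+11 J


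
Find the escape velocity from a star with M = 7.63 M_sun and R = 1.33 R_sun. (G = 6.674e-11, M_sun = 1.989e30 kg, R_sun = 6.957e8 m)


M = 7.63 * 1.989e30 kg = 1.517607e+31 kg; R = 1.33 * 6.957e8 m = 9.25281e+08 m. v_esc = sqrt(2GM/R) = sqrt(2 * 6.674e-11 * 1.517607e+31 / 9.25281e+08) = 1.480e+06

1.480e+06 m/s


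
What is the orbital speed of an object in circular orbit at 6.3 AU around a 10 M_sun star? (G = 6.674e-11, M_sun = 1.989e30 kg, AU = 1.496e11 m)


v = sqrt(GM/r) = sqrt(6.674e-11 * 1.989e+31 / 9.425e+11) = 37529.642

37529.642 m/s


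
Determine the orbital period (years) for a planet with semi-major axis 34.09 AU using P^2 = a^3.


P = a^(3/2) = 34.09^1.5 = 199.0401

199.0401 years


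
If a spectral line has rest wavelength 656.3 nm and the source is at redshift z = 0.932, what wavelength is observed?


lam_obs = lam_emit * (1 + z) = 656.3 * (1 + 0.932) = 1267.9716

1267.9716 nm


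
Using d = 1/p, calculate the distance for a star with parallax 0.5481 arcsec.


d = 1/p = 1/0.5481 = 1.8245

1.8245 pc


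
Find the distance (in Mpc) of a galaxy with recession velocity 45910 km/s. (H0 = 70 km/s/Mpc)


d = v / H0 = 45910 / 70 = 655.8571

655.8571 Mpc


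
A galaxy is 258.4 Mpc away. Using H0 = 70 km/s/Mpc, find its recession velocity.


v = H0 * d = 70 * 258.4 = 18088.0

18088.0 km/s


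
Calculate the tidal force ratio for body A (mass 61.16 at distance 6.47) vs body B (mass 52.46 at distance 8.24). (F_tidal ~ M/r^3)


Ratio = (M1/r1^3) / (M2/r2^3) = (61.16/6.47^3) / (52.46/8.24^3) = 2.4083

2.4083


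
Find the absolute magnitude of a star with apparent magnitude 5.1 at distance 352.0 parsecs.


M = m - 5*log10(d) + 5 = 5.1 - 5*log10(352.0) + 5 = -2.6327

-2.6327


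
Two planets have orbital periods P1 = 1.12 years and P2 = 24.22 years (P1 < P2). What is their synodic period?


1/P_syn = |1/P1 - 1/P2| = |1/1.12 - 1/24.22| => P_syn = 1.1743

1.1743 years


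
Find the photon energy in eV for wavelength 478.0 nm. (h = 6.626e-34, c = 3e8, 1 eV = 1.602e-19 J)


E = hc/lambda = 6.626e-34 * 3e8 / 4.780e-07 = 4.159e-19 J = 2.5959 eV

2.5959 eV


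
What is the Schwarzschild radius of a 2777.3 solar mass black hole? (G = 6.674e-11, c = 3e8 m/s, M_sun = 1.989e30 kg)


M = 2777.3 * 1.989e30 kg = 5.5240497e+33 kg. rs = 2GM/c^2 = 2 * 6.674e-11 * 5.5240497e+33 / (3e8)^2 = 8.193e+06

8.193e+06 m


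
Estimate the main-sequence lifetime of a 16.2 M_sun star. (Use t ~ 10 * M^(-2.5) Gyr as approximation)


t = 10 * M^(-2.5) = 10 * 16.2^(-2.5) = 0.0095

0.0095 Gyr


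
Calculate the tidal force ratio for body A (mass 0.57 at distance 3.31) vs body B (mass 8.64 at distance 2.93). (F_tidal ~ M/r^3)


Ratio = (M1/r1^3) / (M2/r2^3) = (0.57/3.31^3) / (8.64/2.93^3) = 0.0458

0.0458


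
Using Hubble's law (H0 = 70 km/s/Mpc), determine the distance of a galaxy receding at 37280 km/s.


d = v / H0 = 37280 / 70 = 532.5714

532.5714 Mpc


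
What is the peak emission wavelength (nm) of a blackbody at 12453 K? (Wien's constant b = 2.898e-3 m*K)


lam_max = b / T = 2.898e-3 / 12453 = 2.327e-07 m = 232.715 nm

232.715 nm


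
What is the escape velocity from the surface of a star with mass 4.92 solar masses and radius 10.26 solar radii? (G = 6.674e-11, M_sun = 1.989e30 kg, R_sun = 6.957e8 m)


M = 4.92 * 1.989e30 kg = 9.78588e+30 kg; R = 10.26 * 6.957e8 m = 7.137882e+09 m. v_esc = sqrt(2GM/R) = sqrt(2 * 6.674e-11 * 9.78588e+30 / 7.137882e+09) = 427782.8405

427782.8405 m/s


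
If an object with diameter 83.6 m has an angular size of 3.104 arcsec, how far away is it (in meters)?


D = size / theta_rad, theta_rad = 3.104 * pi/(180*3600) = 1.505e-05, D = 5.555e+06

5.555e+06 m


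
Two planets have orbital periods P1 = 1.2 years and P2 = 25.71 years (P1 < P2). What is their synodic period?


1/P_syn = |1/P1 - 1/P2| = |1/1.2 - 1/25.71| => P_syn = 1.2588

1.2588 years


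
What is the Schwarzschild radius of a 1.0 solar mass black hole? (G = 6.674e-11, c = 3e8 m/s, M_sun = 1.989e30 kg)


M = 1.0 * 1.989e30 kg = 1.989e+30 kg. rs = 2GM/c^2 = 2 * 6.674e-11 * 1.989e+30 / (3e8)^2 = 2949.908

2949.908 m


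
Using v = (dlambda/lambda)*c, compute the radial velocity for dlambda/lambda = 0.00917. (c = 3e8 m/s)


v = (dlambda/lambda) * c = 0.00917 * 3e8 = 2.751e+06

2.751e+06 m/s
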